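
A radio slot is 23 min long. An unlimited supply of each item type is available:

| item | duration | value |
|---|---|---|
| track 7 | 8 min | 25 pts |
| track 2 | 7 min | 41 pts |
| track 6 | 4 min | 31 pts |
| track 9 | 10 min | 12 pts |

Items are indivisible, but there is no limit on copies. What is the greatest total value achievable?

165 pts

Best value-per-unit is track 6 at 31/4; filling with it alone gives 5×31 = 155.
Optimal mix: 1×track 2 + 4×track 6 → duration 23, value 165.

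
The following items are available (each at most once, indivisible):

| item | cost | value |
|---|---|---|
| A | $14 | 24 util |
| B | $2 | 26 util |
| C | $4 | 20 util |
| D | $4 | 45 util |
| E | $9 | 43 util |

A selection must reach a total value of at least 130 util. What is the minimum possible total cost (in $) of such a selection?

19

Subsets with value ≥ 130, sorted by total cost:
- B+C+D+E: cost 19, value 134
- A+B+D+E: cost 29, value 138
- A+C+D+E: cost 31, value 132
- A+B+C+D+E: cost 33, value 158
Minimum cost: 19 $.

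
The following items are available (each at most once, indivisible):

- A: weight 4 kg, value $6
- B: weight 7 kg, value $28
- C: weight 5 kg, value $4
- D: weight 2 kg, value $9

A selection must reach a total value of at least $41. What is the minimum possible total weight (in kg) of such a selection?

13

Subsets with value ≥ 41, sorted by total weight:
- A+B+D: weight 13, value 43
- B+C+D: weight 14, value 41
- A+B+C+D: weight 18, value 47
Minimum weight: 13 kg.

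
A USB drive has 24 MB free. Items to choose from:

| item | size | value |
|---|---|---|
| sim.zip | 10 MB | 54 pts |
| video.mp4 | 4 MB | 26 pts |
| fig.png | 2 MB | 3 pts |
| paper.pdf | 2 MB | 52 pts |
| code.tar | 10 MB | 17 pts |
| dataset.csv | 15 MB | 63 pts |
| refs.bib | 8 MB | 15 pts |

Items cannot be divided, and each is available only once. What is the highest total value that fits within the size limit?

Check high-value combinations within 24 MB:
- sim.zip+video.mp4+paper.pdf+refs.bib: size 10+4+2+8=24, value 54+26+52+15=147
- video.mp4+fig.png+paper.pdf+dataset.csv: size 4+2+2+15=23, value 26+3+52+63=144
- video.mp4+paper.pdf+dataset.csv: size 4+2+15=21, value 26+52+63=141
- sim.zip+video.mp4+fig.png+paper.pdf: size 10+4+2+2=18, value 54+26+3+52=135
- sim.zip+video.mp4+paper.pdf: size 10+4+2=16, value 54+26+52=132
Best: 147 pts.

147 pts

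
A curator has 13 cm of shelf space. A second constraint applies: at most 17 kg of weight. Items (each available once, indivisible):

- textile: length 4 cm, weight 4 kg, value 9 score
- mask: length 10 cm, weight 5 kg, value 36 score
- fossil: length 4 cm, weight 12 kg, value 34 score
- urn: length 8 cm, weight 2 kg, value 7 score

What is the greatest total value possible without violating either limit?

Feasible sets respecting both limits:
- textile+fossil: length 8, weight 16, value 43
- fossil+urn: length 12, weight 14, value 41
- mask: length 10, weight 5, value 36
- fossil: length 4, weight 12, value 34
Best: 43 score.

43 score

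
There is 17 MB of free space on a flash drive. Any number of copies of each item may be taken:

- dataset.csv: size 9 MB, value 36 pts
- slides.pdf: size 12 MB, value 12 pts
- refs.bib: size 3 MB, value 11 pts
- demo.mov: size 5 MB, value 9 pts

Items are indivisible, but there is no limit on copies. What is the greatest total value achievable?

58 pts

Best value-per-unit is dataset.csv at 36/9; filling with it alone gives 1×36 = 36.
Optimal mix: 1×dataset.csv + 2×refs.bib → size 15, value 58.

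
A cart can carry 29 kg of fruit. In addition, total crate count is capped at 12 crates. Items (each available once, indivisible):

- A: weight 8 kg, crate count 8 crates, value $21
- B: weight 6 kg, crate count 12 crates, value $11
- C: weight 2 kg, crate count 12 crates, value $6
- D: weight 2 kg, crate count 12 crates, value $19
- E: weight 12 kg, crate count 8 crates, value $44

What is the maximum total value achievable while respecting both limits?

$44

Feasible sets respecting both limits:
- E: weight 12, crate count 8, value 44
- A: weight 8, crate count 8, value 21
- D: weight 2, crate count 12, value 19
Best: $44.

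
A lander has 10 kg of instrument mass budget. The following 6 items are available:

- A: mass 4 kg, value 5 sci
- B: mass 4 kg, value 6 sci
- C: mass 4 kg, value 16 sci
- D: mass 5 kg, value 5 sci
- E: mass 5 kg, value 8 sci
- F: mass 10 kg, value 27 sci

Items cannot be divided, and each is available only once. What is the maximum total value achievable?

27 sci

Check high-value combinations within 10 kg:
- F: mass 10, value 27
- C+E: mass 4+5=9, value 16+8=24
- B+C: mass 4+4=8, value 6+16=22
Best: 27 sci.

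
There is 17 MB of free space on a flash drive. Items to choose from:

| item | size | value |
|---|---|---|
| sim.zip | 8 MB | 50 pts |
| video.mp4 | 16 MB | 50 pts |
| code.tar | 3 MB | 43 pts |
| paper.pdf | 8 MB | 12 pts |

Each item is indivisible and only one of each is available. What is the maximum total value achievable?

Check high-value combinations within 17 MB:
- sim.zip+code.tar: size 8+3=11, value 50+43=93
- sim.zip+paper.pdf: size 8+8=16, value 50+12=62
- code.tar+paper.pdf: size 3+8=11, value 43+12=55
- sim.zip: size 8, value 50
- video.mp4: size 16, value 50
Best: 93 pts.

93 pts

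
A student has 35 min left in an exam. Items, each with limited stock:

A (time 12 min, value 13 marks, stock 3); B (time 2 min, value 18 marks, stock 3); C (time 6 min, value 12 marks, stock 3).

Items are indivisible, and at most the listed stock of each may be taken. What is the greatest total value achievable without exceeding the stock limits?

Top feasible selections:
- 1×A + 3×B + 2×C: time 30, value 91
- 3×B + 3×C: time 24, value 90
Best: 91 marks.

91 marks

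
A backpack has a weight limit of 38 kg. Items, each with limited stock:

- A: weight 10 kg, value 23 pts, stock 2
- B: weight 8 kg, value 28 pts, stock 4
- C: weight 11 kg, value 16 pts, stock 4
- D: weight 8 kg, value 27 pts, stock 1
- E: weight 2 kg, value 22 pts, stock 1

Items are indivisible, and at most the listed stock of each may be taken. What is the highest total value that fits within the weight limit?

134 pts

Top feasible selections:
- 4×B + 1×E: weight 34, value 134
- 3×B + 1×D + 1×E: weight 34, value 133
- 1×A + 3×B + 1×E: weight 36, value 129
Best: 134 pts.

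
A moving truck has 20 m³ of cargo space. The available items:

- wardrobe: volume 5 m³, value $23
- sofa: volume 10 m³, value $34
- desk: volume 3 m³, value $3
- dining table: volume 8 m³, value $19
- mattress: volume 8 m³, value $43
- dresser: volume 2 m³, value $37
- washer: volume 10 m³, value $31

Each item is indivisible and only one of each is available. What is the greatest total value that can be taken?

This is a 0/1 knapsack; check combinations near the capacity.
- sofa+mattress+dresser: volume 10+8+2=20, value 34+43+37=114
- mattress+dresser+washer: volume 8+2+10=20, value 43+37+31=111
- wardrobe+desk+mattress+dresser: volume 5+3+8+2=18, value 23+3+43+37=106
- wardrobe+mattress+dresser: volume 5+8+2=15, value 23+43+37=103
Best: $114.

$114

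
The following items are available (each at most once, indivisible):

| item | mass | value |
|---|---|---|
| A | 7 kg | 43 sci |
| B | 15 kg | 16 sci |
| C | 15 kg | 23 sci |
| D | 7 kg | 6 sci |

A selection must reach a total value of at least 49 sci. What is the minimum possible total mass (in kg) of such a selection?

Subsets with value ≥ 49, sorted by total mass:
- A+D: mass 14, value 49
- A+C: mass 22, value 66
- A+B: mass 22, value 59
- A+C+D: mass 29, value 72
Minimum mass: 14 kg.

14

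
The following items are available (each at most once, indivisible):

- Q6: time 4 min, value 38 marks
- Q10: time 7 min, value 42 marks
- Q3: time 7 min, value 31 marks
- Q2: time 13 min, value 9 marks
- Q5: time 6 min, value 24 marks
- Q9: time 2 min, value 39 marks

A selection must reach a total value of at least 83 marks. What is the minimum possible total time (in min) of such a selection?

Subsets with value ≥ 83, sorted by total time:
- Q6+Q5+Q9: time 12, value 101
- Q6+Q10+Q9: time 13, value 119
Minimum time: 12 min.

12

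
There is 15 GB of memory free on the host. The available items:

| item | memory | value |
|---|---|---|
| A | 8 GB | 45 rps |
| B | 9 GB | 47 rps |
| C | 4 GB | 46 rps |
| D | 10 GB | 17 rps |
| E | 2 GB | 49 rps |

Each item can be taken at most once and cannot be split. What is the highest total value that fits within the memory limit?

Check high-value combinations within 15 GB:
- B+C+E: memory 9+4+2=15, value 47+46+49=142
- A+C+E: memory 8+4+2=14, value 45+46+49=140
- B+E: memory 9+2=11, value 47+49=96
- C+E: memory 4+2=6, value 46+49=95
Best: 142 rps.

142 rps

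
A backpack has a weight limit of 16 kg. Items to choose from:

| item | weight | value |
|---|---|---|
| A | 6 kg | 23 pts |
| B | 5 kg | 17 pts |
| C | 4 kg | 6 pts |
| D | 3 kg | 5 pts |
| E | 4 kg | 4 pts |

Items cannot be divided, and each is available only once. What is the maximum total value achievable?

Check high-value combinations within 16 kg:
- A+B+C: weight 6+5+4=15, value 23+17+6=46
- A+B+D: weight 6+5+3=14, value 23+17+5=45
- A+B+E: weight 6+5+4=15, value 23+17+4=44
Best: 46 pts.

46 pts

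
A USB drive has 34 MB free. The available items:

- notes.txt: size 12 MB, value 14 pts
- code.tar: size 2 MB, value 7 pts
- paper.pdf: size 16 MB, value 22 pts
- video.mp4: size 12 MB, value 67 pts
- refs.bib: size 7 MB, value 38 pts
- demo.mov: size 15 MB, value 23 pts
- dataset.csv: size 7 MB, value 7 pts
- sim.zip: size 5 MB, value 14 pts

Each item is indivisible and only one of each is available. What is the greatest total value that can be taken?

Check high-value combinations within 34 MB:
- code.tar+video.mp4+refs.bib+dataset.csv+sim.zip: size 2+12+7+7+5=33, value 7+67+38+7+14=133
- video.mp4+refs.bib+demo.mov: size 12+7+15=34, value 67+38+23=128
- code.tar+video.mp4+refs.bib+sim.zip: size 2+12+7+5=26, value 7+67+38+14=126
- video.mp4+refs.bib+dataset.csv+sim.zip: size 12+7+7+5=31, value 67+38+7+14=126
Best: 133 pts.

133 pts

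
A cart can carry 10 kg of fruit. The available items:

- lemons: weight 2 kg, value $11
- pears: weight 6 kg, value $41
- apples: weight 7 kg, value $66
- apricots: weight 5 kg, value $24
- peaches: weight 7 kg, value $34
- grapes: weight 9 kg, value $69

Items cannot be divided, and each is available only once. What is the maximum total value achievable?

This is a 0/1 knapsack; check combinations near the capacity.
- lemons+apples: weight 2+7=9, value 11+66=77
- grapes: weight 9, value 69
- apples: weight 7, value 66
Best: $77.

$77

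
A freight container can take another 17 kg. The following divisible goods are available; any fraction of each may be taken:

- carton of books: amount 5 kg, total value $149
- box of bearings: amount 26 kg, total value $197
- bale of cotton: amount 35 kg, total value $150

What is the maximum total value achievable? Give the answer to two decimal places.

239.92

Take in order of value per unit:
- carton of books (149/5 per unit): all 5 → value 149, running total 149.00
- box of bearings (197/26 per unit): 12 of 26 → value 12×197/26 = 90.9231, running total 239.92
Total 239.92.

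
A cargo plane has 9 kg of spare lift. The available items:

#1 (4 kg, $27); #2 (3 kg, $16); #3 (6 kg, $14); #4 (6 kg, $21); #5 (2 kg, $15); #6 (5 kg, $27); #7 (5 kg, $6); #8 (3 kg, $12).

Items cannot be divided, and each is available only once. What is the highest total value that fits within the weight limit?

$58

Check high-value combinations within 9 kg:
- #1+#2+#5: weight 4+3+2=9, value 27+16+15=58
- #1+#6: weight 4+5=9, value 27+27=54
- #1+#5+#8: weight 4+2+3=9, value 27+15+12=54
- #1+#2: weight 4+3=7, value 27+16=43
- #2+#6: weight 3+5=8, value 16+27=43
Best: $58.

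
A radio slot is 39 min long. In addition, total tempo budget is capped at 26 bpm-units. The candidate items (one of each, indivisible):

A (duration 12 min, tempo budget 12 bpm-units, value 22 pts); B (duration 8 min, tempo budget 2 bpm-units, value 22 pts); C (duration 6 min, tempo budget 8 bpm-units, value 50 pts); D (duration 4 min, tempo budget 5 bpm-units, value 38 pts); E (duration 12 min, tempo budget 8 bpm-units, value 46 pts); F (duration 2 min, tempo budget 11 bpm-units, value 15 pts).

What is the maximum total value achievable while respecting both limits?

Feasible sets respecting both limits:
- B+C+D+E: duration 30, tempo budget 23, value 156
- C+D+E: duration 22, tempo budget 21, value 134
- B+C+D+F: duration 20, tempo budget 26, value 125
Best: 156 pts.

156 pts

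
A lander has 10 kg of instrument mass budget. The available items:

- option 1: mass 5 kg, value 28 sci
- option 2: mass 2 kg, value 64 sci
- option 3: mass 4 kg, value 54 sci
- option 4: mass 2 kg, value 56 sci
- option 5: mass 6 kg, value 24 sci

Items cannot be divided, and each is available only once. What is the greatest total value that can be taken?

174 sci

Check high-value combinations within 10 kg:
- option 2+option 3+option 4: mass 2+4+2=8, value 64+54+56=174
- option 1+option 2+option 4: mass 5+2+2=9, value 28+64+56=148
- option 2+option 4+option 5: mass 2+2+6=10, value 64+56+24=144
- option 2+option 4: mass 2+2=4, value 64+56=120
Best: 174 sci.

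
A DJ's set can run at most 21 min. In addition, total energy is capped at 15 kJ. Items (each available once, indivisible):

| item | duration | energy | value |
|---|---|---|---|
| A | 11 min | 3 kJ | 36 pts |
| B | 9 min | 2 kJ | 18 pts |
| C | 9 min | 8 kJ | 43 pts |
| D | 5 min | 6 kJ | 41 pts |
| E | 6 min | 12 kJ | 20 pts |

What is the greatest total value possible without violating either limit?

Feasible sets respecting both limits:
- C+D: duration 14, energy 14, value 84
- A+C: duration 20, energy 11, value 79
- A+D: duration 16, energy 9, value 77
- B+C: duration 18, energy 10, value 61
Best: 84 pts.

84 pts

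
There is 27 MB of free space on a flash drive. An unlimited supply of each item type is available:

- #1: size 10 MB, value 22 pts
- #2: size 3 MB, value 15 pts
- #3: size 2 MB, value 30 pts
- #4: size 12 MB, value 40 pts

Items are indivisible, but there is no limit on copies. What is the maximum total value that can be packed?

390 pts

Best value-per-unit is #3 at 30/2, and filling with it alone uses size 13×2=26. No mix of the others beats 13×30 = 390.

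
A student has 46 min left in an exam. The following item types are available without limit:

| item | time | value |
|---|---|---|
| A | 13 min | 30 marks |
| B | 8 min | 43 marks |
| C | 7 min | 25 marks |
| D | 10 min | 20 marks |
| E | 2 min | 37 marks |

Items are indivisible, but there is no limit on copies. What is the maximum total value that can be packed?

Best value-per-unit is E at 37/2, and filling with it alone uses time 23×2=46. No mix of the others beats 23×37 = 851.

851 marks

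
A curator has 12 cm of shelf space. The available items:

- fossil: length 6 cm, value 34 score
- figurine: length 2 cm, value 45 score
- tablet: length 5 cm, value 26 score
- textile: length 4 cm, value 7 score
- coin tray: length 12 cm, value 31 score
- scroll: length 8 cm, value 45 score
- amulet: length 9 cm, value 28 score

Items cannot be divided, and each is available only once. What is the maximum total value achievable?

90 score

Check high-value combinations within 12 cm:
- figurine+scroll: length 2+8=10, value 45+45=90
- fossil+figurine+textile: length 6+2+4=12, value 34+45+7=86
- fossil+figurine: length 6+2=8, value 34+45=79
- figurine+tablet+textile: length 2+5+4=11, value 45+26+7=78
- figurine+amulet: length 2+9=11, value 45+28=73
Best: 90 score.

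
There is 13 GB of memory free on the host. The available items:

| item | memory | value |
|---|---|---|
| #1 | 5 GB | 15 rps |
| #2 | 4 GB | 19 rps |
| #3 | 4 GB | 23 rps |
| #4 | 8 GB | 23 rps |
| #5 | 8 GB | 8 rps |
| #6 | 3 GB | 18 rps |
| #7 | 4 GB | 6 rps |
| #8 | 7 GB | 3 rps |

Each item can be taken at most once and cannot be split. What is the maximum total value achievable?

Check high-value combinations within 13 GB:
- #2+#3+#6: memory 4+4+3=11, value 19+23+18=60
- #1+#2+#3: memory 5+4+4=13, value 15+19+23=57
- #1+#3+#6: memory 5+4+3=12, value 15+23+18=56
- #1+#2+#6: memory 5+4+3=12, value 15+19+18=52
- #2+#3+#7: memory 4+4+4=12, value 19+23+6=48
Best: 60 rps.

60 rps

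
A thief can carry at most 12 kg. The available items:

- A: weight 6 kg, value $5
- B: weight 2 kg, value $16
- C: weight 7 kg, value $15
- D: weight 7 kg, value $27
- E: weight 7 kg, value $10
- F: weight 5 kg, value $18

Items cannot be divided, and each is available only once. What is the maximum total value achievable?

$45

Check high-value combinations within 12 kg:
- D+F: weight 7+5=12, value 27+18=45
- B+D: weight 2+7=9, value 16+27=43
- B+F: weight 2+5=7, value 16+18=34
- C+F: weight 7+5=12, value 15+18=33
- B+C: weight 2+7=9, value 16+15=31
Best: $45.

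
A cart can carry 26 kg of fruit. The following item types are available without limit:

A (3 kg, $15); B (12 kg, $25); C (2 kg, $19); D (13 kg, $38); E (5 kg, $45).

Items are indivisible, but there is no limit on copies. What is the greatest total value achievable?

Best value-per-unit is C at 19/2, and filling with it alone uses weight 13×2=26. No mix of the others beats 13×19 = 247.

$247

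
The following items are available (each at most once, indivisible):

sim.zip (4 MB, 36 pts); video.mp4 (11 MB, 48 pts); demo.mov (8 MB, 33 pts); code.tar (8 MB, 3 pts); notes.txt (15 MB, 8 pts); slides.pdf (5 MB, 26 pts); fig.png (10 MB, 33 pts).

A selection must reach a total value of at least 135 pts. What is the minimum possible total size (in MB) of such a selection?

28

Subsets with value ≥ 135, sorted by total size:
- sim.zip+video.mp4+demo.mov+slides.pdf: size 28, value 143
- sim.zip+video.mp4+slides.pdf+fig.png: size 30, value 143
Minimum size: 28 MB.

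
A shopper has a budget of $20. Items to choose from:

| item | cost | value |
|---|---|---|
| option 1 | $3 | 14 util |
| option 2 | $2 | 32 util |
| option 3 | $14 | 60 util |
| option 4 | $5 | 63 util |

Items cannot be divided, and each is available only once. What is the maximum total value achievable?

123 util

Check high-value combinations within $20:
- option 3+option 4: cost 14+5=19, value 60+63=123
- option 1+option 2+option 4: cost 3+2+5=10, value 14+32+63=109
- option 1+option 2+option 3: cost 3+2+14=19, value 14+32+60=106
Best: 123 util.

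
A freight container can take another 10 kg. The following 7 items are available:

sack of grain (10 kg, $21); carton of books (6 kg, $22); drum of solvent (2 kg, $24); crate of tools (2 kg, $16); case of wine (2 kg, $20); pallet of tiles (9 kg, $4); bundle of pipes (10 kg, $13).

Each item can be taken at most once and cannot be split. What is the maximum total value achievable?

Check high-value combinations within 10 kg:
- carton of books+drum of solvent+case of wine: weight 6+2+2=10, value 22+24+20=66
- carton of books+drum of solvent+crate of tools: weight 6+2+2=10, value 22+24+16=62
- drum of solvent+crate of tools+case of wine: weight 2+2+2=6, value 24+16+20=60
- carton of books+crate of tools+case of wine: weight 6+2+2=10, value 22+16+20=58
- carton of books+drum of solvent: weight 6+2=8, value 22+24=46
Best: $66.

$66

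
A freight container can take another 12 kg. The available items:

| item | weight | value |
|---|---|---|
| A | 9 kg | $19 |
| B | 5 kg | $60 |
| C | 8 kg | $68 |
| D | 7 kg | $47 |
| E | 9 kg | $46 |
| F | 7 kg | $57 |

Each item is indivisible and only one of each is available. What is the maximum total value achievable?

This is a 0/1 knapsack; check combinations near the capacity.
- B+F: weight 5+7=12, value 60+57=117
- B+D: weight 5+7=12, value 60+47=107
- C: weight 8, value 68
Best: $117.

$117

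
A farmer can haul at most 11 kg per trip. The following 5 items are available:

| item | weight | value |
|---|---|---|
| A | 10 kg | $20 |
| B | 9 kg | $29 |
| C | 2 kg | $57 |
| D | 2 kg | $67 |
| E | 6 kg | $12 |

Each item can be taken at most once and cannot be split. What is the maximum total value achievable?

$136

This is a 0/1 knapsack; check combinations near the capacity.
- C+D+E: weight 2+2+6=10, value 57+67+12=136
- C+D: weight 2+2=4, value 57+67=124
- B+D: weight 9+2=11, value 29+67=96
- B+C: weight 9+2=11, value 29+57=86
- D+E: weight 2+6=8, value 67+12=79
Best: $136.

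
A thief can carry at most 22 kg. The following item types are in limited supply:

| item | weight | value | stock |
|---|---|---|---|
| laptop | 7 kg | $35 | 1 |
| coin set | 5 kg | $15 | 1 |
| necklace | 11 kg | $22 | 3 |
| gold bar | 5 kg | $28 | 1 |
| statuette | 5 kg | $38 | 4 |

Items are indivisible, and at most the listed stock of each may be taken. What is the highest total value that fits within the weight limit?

$152

Top feasible selections:
- 4×statuette: weight 20, value 152
- 1×laptop + 3×statuette: weight 22, value 149
- 1×gold bar + 3×statuette: weight 20, value 142
Best: $152.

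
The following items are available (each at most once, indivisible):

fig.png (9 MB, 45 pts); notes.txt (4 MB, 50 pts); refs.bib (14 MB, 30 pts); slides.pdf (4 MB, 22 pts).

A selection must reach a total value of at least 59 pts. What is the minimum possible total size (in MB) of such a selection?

Subsets with value ≥ 59, sorted by total size:
- notes.txt+slides.pdf: size 8, value 72
- fig.png+notes.txt: size 13, value 95
Minimum size: 8 MB.

8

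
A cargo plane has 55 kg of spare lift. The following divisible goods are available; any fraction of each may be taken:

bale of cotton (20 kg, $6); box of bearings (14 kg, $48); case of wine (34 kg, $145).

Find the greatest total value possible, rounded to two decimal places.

Take in order of value per unit:
- case of wine (145/34 per unit): all 34 → value 145, running total 145.00
- box of bearings (48/14 per unit): all 14 → value 48, running total 193.00
- bale of cotton (6/20 per unit): 7 of 20 → value 7×6/20 = 2.1000, running total 195.10
Total 195.10.

195.10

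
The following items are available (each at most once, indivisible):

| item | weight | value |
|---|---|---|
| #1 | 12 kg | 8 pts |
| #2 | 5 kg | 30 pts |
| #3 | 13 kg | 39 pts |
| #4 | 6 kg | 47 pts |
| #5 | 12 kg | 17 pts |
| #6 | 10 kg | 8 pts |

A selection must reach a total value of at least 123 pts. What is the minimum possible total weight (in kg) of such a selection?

Subsets with value ≥ 123, sorted by total weight:
- #2+#3+#4+#6: weight 34, value 124
- #2+#3+#4+#5: weight 36, value 133
- #1+#2+#3+#4: weight 36, value 124
Minimum weight: 34 kg.

34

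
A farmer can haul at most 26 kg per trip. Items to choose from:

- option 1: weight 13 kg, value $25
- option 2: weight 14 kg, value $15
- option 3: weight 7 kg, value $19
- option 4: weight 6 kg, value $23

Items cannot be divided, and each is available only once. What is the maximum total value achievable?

$67

Check high-value combinations within 26 kg:
- option 1+option 3+option 4: weight 13+7+6=26, value 25+19+23=67
- option 1+option 4: weight 13+6=19, value 25+23=48
- option 1+option 3: weight 13+7=20, value 25+19=44
- option 3+option 4: weight 7+6=13, value 19+23=42
Best: $67.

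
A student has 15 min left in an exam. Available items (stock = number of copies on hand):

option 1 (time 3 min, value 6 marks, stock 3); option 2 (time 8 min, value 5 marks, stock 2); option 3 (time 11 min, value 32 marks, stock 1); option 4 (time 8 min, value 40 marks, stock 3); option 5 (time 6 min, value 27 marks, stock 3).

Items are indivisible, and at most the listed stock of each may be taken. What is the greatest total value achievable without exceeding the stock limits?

67 marks

Best selections within time 15 and stock limits:
- 1×option 4 + 1×option 5: time 14, value 67
- 1×option 1 + 2×option 5: time 15, value 60
Best: 67 marks.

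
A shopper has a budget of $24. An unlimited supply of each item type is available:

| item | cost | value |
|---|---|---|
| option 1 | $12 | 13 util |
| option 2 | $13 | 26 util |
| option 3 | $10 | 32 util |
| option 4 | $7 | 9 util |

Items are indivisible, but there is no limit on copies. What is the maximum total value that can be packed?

Best value-per-unit is option 3 at 32/10, and filling with it alone uses cost 2×10=20. No mix of the others beats 2×32 = 64.

64 util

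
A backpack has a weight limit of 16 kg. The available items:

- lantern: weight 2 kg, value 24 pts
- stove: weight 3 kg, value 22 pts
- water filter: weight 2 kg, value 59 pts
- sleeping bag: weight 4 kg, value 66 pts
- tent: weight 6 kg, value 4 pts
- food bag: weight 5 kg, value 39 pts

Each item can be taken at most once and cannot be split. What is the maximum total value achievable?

Check high-value combinations within 16 kg:
- lantern+stove+water filter+sleeping bag+food bag: weight 2+3+2+4+5=16, value 24+22+59+66+39=210
- lantern+water filter+sleeping bag+food bag: weight 2+2+4+5=13, value 24+59+66+39=188
- stove+water filter+sleeping bag+food bag: weight 3+2+4+5=14, value 22+59+66+39=186
Best: 210 pts.

210 pts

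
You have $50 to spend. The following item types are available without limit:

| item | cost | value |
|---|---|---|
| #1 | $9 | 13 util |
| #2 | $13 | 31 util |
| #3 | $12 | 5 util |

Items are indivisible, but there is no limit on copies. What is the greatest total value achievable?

Best value-per-unit is #2 at 31/13; filling with it alone gives 3×31 = 93.
Optimal mix: 1×#1 + 3×#2 → cost 48, value 106.

106 util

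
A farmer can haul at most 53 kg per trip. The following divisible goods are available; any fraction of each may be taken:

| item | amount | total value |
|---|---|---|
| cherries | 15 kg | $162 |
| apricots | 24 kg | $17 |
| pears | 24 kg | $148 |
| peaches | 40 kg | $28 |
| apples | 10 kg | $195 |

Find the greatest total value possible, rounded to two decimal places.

Take in order of value per unit:
- apples (195/10 per unit): all 10 → value 195, running total 195.00
- cherries (162/15 per unit): all 15 → value 162, running total 357.00
- pears (148/24 per unit): all 24 → value 148, running total 505.00
- apricots (17/24 per unit): 4 of 24 → value 4×17/24 = 2.8333, running total 507.83
Total 507.83.

507.83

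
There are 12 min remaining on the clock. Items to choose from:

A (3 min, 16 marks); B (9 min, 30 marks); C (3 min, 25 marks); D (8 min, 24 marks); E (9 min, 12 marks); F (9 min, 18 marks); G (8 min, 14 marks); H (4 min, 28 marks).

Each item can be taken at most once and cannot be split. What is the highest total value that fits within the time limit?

Check high-value combinations within 12 min:
- A+C+H: time 3+3+4=10, value 16+25+28=69
- B+C: time 9+3=12, value 30+25=55
- C+H: time 3+4=7, value 25+28=53
- D+H: time 8+4=12, value 24+28=52
Best: 69 marks.

69 marks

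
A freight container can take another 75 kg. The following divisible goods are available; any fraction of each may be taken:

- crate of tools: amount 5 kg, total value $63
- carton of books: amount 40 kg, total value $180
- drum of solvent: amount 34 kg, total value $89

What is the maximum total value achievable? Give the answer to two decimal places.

321.53

Take in order of value per unit:
- crate of tools (63/5 per unit): all 5 → value 63, running total 63.00
- carton of books (180/40 per unit): all 40 → value 180, running total 243.00
- drum of solvent (89/34 per unit): 30 of 34 → value 30×89/34 = 78.5294, running total 321.53
Total 321.53.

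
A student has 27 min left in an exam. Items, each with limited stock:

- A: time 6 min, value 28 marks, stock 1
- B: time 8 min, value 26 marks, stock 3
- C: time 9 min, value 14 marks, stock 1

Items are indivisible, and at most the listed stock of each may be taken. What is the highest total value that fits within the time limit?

Top feasible selections:
- 1×A + 2×B: time 22, value 80
- 3×B: time 24, value 78
Best: 80 marks.

80 marks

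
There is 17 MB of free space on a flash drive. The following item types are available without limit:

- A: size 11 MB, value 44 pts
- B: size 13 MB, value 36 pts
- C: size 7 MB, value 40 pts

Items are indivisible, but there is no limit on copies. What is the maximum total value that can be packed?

Best value-per-unit is C at 40/7, and filling with it alone uses size 2×7=14. No mix of the others beats 2×40 = 80.

80 pts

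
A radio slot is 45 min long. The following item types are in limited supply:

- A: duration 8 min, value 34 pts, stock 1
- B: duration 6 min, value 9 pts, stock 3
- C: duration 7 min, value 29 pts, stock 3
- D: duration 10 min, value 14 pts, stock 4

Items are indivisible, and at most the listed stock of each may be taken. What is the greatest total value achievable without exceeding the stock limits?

144 pts

Top feasible selections:
- 1×A + 1×B + 3×C + 1×D: duration 45, value 144
- 1×A + 2×B + 3×C: duration 41, value 139
- 1×A + 3×C + 1×D: duration 39, value 135
- 1×A + 1×B + 3×C: duration 35, value 130
Best: 144 pts.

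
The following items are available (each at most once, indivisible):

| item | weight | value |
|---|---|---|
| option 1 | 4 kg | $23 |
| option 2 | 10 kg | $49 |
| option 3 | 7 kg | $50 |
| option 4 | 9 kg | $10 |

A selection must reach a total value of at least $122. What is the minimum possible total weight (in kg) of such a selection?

21

Subsets with value ≥ 122, sorted by total weight:
- option 1+option 2+option 3: weight 21, value 122
- option 1+option 2+option 3+option 4: weight 30, value 132
Minimum weight: 21 kg.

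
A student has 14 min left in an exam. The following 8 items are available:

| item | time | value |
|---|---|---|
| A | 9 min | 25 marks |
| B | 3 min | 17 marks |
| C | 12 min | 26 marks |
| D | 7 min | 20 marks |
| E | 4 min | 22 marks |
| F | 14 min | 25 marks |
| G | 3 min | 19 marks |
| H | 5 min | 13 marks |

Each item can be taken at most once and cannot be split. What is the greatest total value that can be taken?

61 marks

Check high-value combinations within 14 min:
- D+E+G: time 7+4+3=14, value 20+22+19=61
- B+D+E: time 3+7+4=14, value 17+20+22=59
- B+E+G: time 3+4+3=10, value 17+22+19=58
- B+D+G: time 3+7+3=13, value 17+20+19=56
Best: 61 marks.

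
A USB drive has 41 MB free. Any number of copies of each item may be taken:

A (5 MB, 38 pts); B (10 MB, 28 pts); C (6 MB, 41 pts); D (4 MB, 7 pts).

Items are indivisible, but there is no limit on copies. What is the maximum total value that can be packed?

Best value-per-unit is A at 38/5; filling with it alone gives 8×38 = 304.
Optimal mix: 7×A + 1×C → size 41, value 307.

307 pts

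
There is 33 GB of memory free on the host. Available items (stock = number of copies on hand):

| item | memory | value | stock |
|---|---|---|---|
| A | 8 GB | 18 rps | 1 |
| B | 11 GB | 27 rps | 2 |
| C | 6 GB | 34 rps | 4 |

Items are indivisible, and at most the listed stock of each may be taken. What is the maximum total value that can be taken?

Top feasible selections:
- 1×A + 4×C: memory 32, value 154
- 4×C: memory 24, value 136
- 1×B + 3×C: memory 29, value 129
Best: 154 rps.

154 rps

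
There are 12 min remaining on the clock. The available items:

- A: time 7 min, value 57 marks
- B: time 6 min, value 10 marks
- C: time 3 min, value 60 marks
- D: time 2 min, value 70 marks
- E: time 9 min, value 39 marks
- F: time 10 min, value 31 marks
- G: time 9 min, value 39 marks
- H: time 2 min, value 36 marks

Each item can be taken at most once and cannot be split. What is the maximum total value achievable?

Check high-value combinations within 12 min:
- A+C+D: time 7+3+2=12, value 57+60+70=187
- C+D+H: time 3+2+2=7, value 60+70+36=166
- A+D+H: time 7+2+2=11, value 57+70+36=163
- A+C+H: time 7+3+2=12, value 57+60+36=153
- B+C+D: time 6+3+2=11, value 10+60+70=140
Best: 187 marks.

187 marks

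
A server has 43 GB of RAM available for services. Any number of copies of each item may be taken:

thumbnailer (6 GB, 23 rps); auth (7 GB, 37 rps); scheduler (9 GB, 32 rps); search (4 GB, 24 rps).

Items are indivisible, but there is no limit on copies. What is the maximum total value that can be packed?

Best value-per-unit is search at 24/4; filling with it alone gives 10×24 = 240.
Optimal mix: 1×auth + 9×search → memory 43, value 253.

253 rps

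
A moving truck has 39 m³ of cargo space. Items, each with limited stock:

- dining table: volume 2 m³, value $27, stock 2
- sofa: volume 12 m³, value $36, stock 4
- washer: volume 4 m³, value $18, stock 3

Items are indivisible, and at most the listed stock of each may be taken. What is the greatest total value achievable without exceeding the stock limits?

$162

Best selections within volume 39 and stock limits:
- 2×dining table + 2×sofa + 2×washer: volume 36, value 162
- 1×dining table + 2×sofa + 3×washer: volume 38, value 153
- 2×dining table + 1×sofa + 3×washer: volume 28, value 144
Best: $162.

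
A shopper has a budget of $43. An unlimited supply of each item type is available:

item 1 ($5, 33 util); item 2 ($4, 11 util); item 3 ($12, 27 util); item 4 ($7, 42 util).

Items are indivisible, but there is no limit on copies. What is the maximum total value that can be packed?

273 util

Best value-per-unit is item 1 at 33/5; filling with it alone gives 8×33 = 264.
Optimal mix: 7×item 1 + 1×item 4 → cost 42, value 273.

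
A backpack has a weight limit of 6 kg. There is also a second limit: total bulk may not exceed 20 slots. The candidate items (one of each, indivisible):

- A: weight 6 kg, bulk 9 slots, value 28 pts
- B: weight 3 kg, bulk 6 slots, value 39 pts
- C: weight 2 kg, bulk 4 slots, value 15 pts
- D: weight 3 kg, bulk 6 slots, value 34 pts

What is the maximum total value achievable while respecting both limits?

73 pts

Feasible sets respecting both limits:
- B+D: weight 6, bulk 12, value 73
- B+C: weight 5, bulk 10, value 54
- C+D: weight 5, bulk 10, value 49
Best: 73 pts.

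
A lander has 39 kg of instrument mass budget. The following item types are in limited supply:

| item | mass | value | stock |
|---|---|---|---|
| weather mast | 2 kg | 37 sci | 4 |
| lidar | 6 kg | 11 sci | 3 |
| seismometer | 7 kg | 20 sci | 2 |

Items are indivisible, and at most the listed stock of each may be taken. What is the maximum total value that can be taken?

Best selections within mass 39 and stock limits:
- 4×weather mast + 2×lidar + 2×seismometer: mass 34, value 210
- 4×weather mast + 3×lidar + 1×seismometer: mass 33, value 201
- 4×weather mast + 1×lidar + 2×seismometer: mass 28, value 199
- 4×weather mast + 2×lidar + 1×seismometer: mass 27, value 190
Best: 210 sci.

210 sci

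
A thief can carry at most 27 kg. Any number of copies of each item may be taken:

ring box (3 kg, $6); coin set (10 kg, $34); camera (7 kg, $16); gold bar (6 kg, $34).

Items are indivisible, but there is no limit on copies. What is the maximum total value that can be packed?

$142

Best value-per-unit is gold bar at 34/6; filling with it alone gives 4×34 = 136.
Optimal mix: 1×ring box + 4×gold bar → weight 27, value 142.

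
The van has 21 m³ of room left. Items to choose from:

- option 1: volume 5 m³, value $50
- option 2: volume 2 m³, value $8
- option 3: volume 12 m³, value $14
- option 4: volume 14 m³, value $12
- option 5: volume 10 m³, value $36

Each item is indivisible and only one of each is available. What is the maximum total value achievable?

Check high-value combinations within 21 m³:
- option 1+option 2+option 5: volume 5+2+10=17, value 50+8+36=94
- option 1+option 5: volume 5+10=15, value 50+36=86
- option 1+option 2+option 3: volume 5+2+12=19, value 50+8+14=72
Best: $94.

$94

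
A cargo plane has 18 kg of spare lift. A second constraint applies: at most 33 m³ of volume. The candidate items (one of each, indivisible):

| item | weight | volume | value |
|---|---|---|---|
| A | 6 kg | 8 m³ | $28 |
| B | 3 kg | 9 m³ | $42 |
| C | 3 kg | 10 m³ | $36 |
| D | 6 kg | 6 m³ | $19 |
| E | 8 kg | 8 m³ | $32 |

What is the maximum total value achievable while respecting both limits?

Feasible sets respecting both limits:
- A+B+C+D: weight 18, volume 33, value 125
- B+C+E: weight 14, volume 27, value 110
- A+B+C: weight 12, volume 27, value 106
- A+B+E: weight 17, volume 25, value 102
Best: $125.

$125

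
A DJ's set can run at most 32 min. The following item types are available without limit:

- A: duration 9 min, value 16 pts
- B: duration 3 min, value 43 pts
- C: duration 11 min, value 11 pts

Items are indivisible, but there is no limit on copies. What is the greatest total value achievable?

430 pts

Best value-per-unit is B at 43/3, and filling with it alone uses duration 10×3=30. No mix of the others beats 10×43 = 430.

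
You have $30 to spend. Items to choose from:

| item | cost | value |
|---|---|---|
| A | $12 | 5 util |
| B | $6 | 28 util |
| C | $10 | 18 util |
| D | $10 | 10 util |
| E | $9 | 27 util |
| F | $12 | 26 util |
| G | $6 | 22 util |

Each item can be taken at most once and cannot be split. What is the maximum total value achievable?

81 util

Check high-value combinations within $30:
- B+E+F: cost 6+9+12=27, value 28+27+26=81
- B+E+G: cost 6+9+6=21, value 28+27+22=77
- B+F+G: cost 6+12+6=24, value 28+26+22=76
Best: 81 util.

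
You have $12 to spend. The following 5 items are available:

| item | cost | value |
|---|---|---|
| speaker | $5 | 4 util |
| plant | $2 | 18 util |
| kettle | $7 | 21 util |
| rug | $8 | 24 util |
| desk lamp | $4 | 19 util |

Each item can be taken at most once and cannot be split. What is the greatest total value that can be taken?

43 util

Check high-value combinations within $12:
- rug+desk lamp: cost 8+4=12, value 24+19=43
- plant+rug: cost 2+8=10, value 18+24=42
- speaker+plant+desk lamp: cost 5+2+4=11, value 4+18+19=41
- kettle+desk lamp: cost 7+4=11, value 21+19=40
Best: 43 util.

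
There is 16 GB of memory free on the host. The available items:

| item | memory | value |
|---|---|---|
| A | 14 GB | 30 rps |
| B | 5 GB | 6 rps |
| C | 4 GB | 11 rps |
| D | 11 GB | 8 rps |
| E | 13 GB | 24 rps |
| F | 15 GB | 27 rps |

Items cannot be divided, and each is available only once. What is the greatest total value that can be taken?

30 rps

Check high-value combinations within 16 GB:
- A: memory 14, value 30
- F: memory 15, value 27
- E: memory 13, value 24
Best: 30 rps.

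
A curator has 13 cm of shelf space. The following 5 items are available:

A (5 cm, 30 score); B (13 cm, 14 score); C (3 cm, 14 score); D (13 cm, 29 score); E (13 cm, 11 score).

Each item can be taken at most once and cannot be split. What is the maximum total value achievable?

Check high-value combinations within 13 cm:
- A+C: length 5+3=8, value 30+14=44
- A: length 5, value 30
- D: length 13, value 29
- C: length 3, value 14
Best: 44 score.

44 score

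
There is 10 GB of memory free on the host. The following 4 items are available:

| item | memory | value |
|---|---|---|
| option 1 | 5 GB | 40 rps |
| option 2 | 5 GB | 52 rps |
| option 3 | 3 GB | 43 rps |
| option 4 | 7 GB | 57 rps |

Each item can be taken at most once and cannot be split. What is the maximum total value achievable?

100 rps

Check high-value combinations within 10 GB:
- option 3+option 4: memory 3+7=10, value 43+57=100
- option 2+option 3: memory 5+3=8, value 52+43=95
- option 1+option 2: memory 5+5=10, value 40+52=92
- option 1+option 3: memory 5+3=8, value 40+43=83
- option 4: memory 7, value 57
Best: 100 rps.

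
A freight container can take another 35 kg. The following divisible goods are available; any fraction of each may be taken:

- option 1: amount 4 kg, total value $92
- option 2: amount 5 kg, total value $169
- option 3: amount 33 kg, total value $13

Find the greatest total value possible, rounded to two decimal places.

Take in order of value per unit:
- option 2 (169/5 per unit): all 5 → value 169, running total 169.00
- option 1 (92/4 per unit): all 4 → value 92, running total 261.00
- option 3 (13/33 per unit): 26 of 33 → value 26×13/33 = 10.2424, running total 271.24
Total 271.24.

271.24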